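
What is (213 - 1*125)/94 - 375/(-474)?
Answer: 12827/7426 ≈ 1.7273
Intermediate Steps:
(213 - 1*125)/94 - 375/(-474) = (213 - 125)*(1/94) - 375*(-1/474) = 88*(1/94) + 125/158 = 44/47 + 125/158 = 12827/7426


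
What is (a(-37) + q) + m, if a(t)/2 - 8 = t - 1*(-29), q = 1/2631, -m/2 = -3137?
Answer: 16506895/2631 ≈ 6274.0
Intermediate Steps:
m = 6274 (m = -2*(-3137) = 6274)
q = 1/2631 ≈ 0.00038008
a(t) = 74 + 2*t (a(t) = 16 + 2*(t - 1*(-29)) = 16 + 2*(t + 29) = 16 + 2*(29 + t) = 16 + (58 + 2*t) = 74 + 2*t)
(a(-37) + q) + m = ((74 + 2*(-37)) + 1/2631) + 6274 = ((74 - 74) + 1/2631) + 6274 = (0 + 1/2631) + 6274 = 1/2631 + 6274 = 16506895/2631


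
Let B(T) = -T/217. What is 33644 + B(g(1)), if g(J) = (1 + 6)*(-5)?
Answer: 1042969/31 ≈ 33644.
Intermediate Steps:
g(J) = -35 (g(J) = 7*(-5) = -35)
B(T) = -T/217
33644 + B(g(1)) = 33644 - 1/217*(-35) = 33644 + 5/31 = 1042969/31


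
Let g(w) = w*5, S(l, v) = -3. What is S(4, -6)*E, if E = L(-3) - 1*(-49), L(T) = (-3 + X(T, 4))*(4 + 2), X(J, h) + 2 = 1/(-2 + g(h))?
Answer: -58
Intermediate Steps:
g(w) = 5*w
X(J, h) = -2 + 1/(-2 + 5*h)
L(T) = -89/3 (L(T) = (-3 + 5*(1 - 2*4)/(-2 + 5*4))*(4 + 2) = (-3 + 5*(1 - 8)/(-2 + 20))*6 = (-3 + 5*(-7)/18)*6 = (-3 + 5*(1/18)*(-7))*6 = (-3 - 35/18)*6 = -89/18*6 = -89/3)
E = 58/3 (E = -89/3 - 1*(-49) = -89/3 + 49 = 58/3 ≈ 19.333)
S(4, -6)*E = -3*58/3 = -58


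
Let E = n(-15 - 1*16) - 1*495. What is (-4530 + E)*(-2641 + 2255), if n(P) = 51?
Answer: 1919964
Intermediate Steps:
E = -444 (E = 51 - 1*495 = 51 - 495 = -444)
(-4530 + E)*(-2641 + 2255) = (-4530 - 444)*(-2641 + 2255) = -4974*(-386) = 1919964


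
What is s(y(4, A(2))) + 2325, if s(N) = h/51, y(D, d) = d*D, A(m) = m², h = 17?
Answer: 6976/3 ≈ 2325.3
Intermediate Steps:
y(D, d) = D*d
s(N) = ⅓ (s(N) = 17/51 = 17*(1/51) = ⅓)
s(y(4, A(2))) + 2325 = ⅓ + 2325 = 6976/3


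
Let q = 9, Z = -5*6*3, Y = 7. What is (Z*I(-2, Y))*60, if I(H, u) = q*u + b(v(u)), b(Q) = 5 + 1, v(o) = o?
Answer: -372600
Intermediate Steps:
Z = -90 (Z = -30*3 = -90)
b(Q) = 6
I(H, u) = 6 + 9*u (I(H, u) = 9*u + 6 = 6 + 9*u)
(Z*I(-2, Y))*60 = -90*(6 + 9*7)*60 = -90*(6 + 63)*60 = -90*69*60 = -6210*60 = -372600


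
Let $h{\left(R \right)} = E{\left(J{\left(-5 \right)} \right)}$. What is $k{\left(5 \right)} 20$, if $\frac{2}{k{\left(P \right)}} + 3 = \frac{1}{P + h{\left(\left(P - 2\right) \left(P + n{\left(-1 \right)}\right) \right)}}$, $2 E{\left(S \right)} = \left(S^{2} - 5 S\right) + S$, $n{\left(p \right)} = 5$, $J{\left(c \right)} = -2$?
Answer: $- \frac{55}{4} \approx -13.75$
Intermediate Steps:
$E{\left(S \right)} = \frac{S^{2}}{2} - 2 S$ ($E{\left(S \right)} = \frac{\left(S^{2} - 5 S\right) + S}{2} = \frac{S^{2} - 4 S}{2} = \frac{S^{2}}{2} - 2 S$)
$h{\left(R \right)} = 6$ ($h{\left(R \right)} = \frac{1}{2} \left(-2\right) \left(-4 - 2\right) = \frac{1}{2} \left(-2\right) \left(-6\right) = 6$)
$k{\left(P \right)} = \frac{2}{-3 + \frac{1}{6 + P}}$ ($k{\left(P \right)} = \frac{2}{-3 + \frac{1}{P + 6}} = \frac{2}{-3 + \frac{1}{6 + P}}$)
$k{\left(5 \right)} 20 = \frac{2 \left(6 + 5\right)}{-17 - 15} \cdot 20 = 2 \frac{1}{-17 - 15} \cdot 11 \cdot 20 = 2 \frac{1}{-32} \cdot 11 \cdot 20 = 2 \left(- \frac{1}{32}\right) 11 \cdot 20 = \left(- \frac{11}{16}\right) 20 = - \frac{55}{4}$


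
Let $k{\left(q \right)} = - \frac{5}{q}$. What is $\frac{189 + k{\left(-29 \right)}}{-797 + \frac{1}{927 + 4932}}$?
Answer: $- \frac{16071237}{67709519} \approx -0.23736$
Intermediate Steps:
$\frac{189 + k{\left(-29 \right)}}{-797 + \frac{1}{927 + 4932}} = \frac{189 - \frac{5}{-29}}{-797 + \frac{1}{927 + 4932}} = \frac{189 - - \frac{5}{29}}{-797 + \frac{1}{5859}} = \frac{189 + \frac{5}{29}}{-797 + \frac{1}{5859}} = \frac{5486}{29 \left(- \frac{4669622}{5859}\right)} = \frac{5486}{29} \left(- \frac{5859}{4669622}\right) = - \frac{16071237}{67709519}$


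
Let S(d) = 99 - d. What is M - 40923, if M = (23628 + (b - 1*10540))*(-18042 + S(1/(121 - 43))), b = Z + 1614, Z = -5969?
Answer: -4075168603/26 ≈ -1.5674e+8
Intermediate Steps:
b = -4355 (b = -5969 + 1614 = -4355)
M = -4074104605/26 (M = (23628 + (-4355 - 1*10540))*(-18042 + (99 - 1/(121 - 43))) = (23628 + (-4355 - 10540))*(-18042 + (99 - 1/78)) = (23628 - 14895)*(-18042 + (99 - 1*1/78)) = 8733*(-18042 + (99 - 1/78)) = 8733*(-18042 + 7721/78) = 8733*(-1399555/78) = -4074104605/26 ≈ -1.5670e+8)
M - 40923 = -4074104605/26 - 40923 = -4075168603/26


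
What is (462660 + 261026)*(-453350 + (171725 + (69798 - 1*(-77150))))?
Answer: -97463859422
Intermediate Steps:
(462660 + 261026)*(-453350 + (171725 + (69798 - 1*(-77150)))) = 723686*(-453350 + (171725 + (69798 + 77150))) = 723686*(-453350 + (171725 + 146948)) = 723686*(-453350 + 318673) = 723686*(-134677) = -97463859422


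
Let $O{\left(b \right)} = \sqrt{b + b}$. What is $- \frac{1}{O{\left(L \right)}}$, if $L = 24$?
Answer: $- \frac{\sqrt{3}}{12} \approx -0.14434$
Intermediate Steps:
$O{\left(b \right)} = \sqrt{2} \sqrt{b}$ ($O{\left(b \right)} = \sqrt{2 b} = \sqrt{2} \sqrt{b}$)
$- \frac{1}{O{\left(L \right)}} = - \frac{1}{\sqrt{2} \sqrt{24}} = - \frac{1}{\sqrt{2} \cdot 2 \sqrt{6}} = - \frac{1}{4 \sqrt{3}} = - \frac{\sqrt{3}}{12}$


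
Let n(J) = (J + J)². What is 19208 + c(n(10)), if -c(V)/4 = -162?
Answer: 19856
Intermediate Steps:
n(J) = 4*J² (n(J) = (2*J)² = 4*J²)
c(V) = 648 (c(V) = -4*(-162) = 648)
19208 + c(n(10)) = 19208 + 648 = 19856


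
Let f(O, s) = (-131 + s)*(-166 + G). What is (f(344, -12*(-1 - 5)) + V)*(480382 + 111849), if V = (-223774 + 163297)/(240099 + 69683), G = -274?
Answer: 4762650778192133/309782 ≈ 1.5374e+10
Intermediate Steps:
V = -60477/309782 ≈ -0.19522
f(O, s) = 57640 - 440*s (f(O, s) = (-131 + s)*(-166 - 274) = (-131 + s)*(-440) = 57640 - 440*s)
(f(344, -12*(-1 - 5)) + V)*(480382 + 111849) = ((57640 - (-5280)*(-1 - 5)) - 60477/309782)*(480382 + 111849) = ((57640 - (-5280)*(-6)) - 60477/309782)*592231 = ((57640 - 440*72) - 60477/309782)*592231 = ((57640 - 31680) - 60477/309782)*592231 = (25960 - 60477/309782)*592231 = (8041880243/309782)*592231 = 4762650778192133/309782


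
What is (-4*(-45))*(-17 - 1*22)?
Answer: -7020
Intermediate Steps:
(-4*(-45))*(-17 - 1*22) = 180*(-17 - 22) = 180*(-39) = -7020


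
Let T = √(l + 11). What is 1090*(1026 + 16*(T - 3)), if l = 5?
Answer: 1135780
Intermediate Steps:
T = 4 (T = √(5 + 11) = √16 = 4)
1090*(1026 + 16*(T - 3)) = 1090*(1026 + 16*(4 - 3)) = 1090*(1026 + 16*1) = 1090*(1026 + 16) = 1090*1042 = 1135780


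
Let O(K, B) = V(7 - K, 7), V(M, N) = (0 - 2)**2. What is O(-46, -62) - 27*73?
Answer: -1967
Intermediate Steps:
V(M, N) = 4 (V(M, N) = (-2)**2 = 4)
O(K, B) = 4
O(-46, -62) - 27*73 = 4 - 27*73 = 4 - 1971 = -1967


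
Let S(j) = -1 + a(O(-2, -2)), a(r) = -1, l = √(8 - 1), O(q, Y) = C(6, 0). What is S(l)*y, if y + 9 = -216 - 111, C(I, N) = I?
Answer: 672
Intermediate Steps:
O(q, Y) = 6
l = √7 ≈ 2.6458
y = -336 (y = -9 + (-216 - 111) = -9 - 327 = -336)
S(j) = -2 (S(j) = -1 - 1 = -2)
S(l)*y = -2*(-336) = 672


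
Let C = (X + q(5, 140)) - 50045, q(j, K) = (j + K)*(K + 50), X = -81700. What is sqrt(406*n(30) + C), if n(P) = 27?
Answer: I*sqrt(93233) ≈ 305.34*I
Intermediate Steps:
q(j, K) = (50 + K)*(K + j) (q(j, K) = (K + j)*(50 + K) = (50 + K)*(K + j))
C = -104195 (C = (-81700 + (140**2 + 50*140 + 50*5 + 140*5)) - 50045 = (-81700 + (19600 + 7000 + 250 + 700)) - 50045 = (-81700 + 27550) - 50045 = -54150 - 50045 = -104195)
sqrt(406*n(30) + C) = sqrt(406*27 - 104195) = sqrt(10962 - 104195) = sqrt(-93233) = I*sqrt(93233)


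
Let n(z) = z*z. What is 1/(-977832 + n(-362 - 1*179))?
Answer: -1/685151 ≈ -1.4595e-6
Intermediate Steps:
n(z) = z**2
1/(-977832 + n(-362 - 1*179)) = 1/(-977832 + (-362 - 1*179)**2) = 1/(-977832 + (-362 - 179)**2) = 1/(-977832 + (-541)**2) = 1/(-977832 + 292681) = 1/(-685151) = -1/685151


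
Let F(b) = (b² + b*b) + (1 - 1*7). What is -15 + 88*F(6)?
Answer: 5793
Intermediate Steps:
F(b) = -6 + 2*b² (F(b) = (b² + b²) + (1 - 7) = 2*b² - 6 = -6 + 2*b²)
-15 + 88*F(6) = -15 + 88*(-6 + 2*6²) = -15 + 88*(-6 + 2*36) = -15 + 88*(-6 + 72) = -15 + 88*66 = -15 + 5808 = 5793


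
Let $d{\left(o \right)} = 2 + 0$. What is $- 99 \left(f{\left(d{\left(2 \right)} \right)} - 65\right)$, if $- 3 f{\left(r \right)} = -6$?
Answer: $6237$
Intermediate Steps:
$d{\left(o \right)} = 2$
$f{\left(r \right)} = 2$ ($f{\left(r \right)} = \left(- \frac{1}{3}\right) \left(-6\right) = 2$)
$- 99 \left(f{\left(d{\left(2 \right)} \right)} - 65\right) = - 99 \left(2 - 65\right) = \left(-99\right) \left(-63\right) = 6237$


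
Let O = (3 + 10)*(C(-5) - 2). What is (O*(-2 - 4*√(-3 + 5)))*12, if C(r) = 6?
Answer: -1248 - 2496*√2 ≈ -4777.9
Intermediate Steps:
O = 52 (O = (3 + 10)*(6 - 2) = 13*4 = 52)
(O*(-2 - 4*√(-3 + 5)))*12 = (52*(-2 - 4*√(-3 + 5)))*12 = (52*(-2 - 4*√2))*12 = (-104 - 208*√2)*12 = -1248 - 2496*√2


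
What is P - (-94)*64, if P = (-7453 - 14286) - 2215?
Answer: -17938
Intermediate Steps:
P = -23954 (P = -21739 - 2215 = -23954)
P - (-94)*64 = -23954 - (-94)*64 = -23954 - 1*(-6016) = -23954 + 6016 = -17938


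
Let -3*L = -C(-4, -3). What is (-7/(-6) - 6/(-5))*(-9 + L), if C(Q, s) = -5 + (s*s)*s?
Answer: -4189/90 ≈ -46.544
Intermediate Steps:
C(Q, s) = -5 + s³ (C(Q, s) = -5 + s²*s = -5 + s³)
L = -32/3 (L = -(-1)*(-5 + (-3)³)/3 = -(-1)*(-5 - 27)/3 = -(-1)*(-32)/3 = -⅓*32 = -32/3 ≈ -10.667)
(-7/(-6) - 6/(-5))*(-9 + L) = (-7/(-6) - 6/(-5))*(-9 - 32/3) = (-7*(-⅙) - 6*(-⅕))*(-59/3) = (7/6 + 6/5)*(-59/3) = (71/30)*(-59/3) = -4189/90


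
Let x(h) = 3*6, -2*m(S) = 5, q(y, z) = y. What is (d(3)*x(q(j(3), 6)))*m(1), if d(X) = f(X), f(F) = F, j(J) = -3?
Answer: -135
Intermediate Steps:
m(S) = -5/2 (m(S) = -½*5 = -5/2)
x(h) = 18
d(X) = X
(d(3)*x(q(j(3), 6)))*m(1) = (3*18)*(-5/2) = 54*(-5/2) = -135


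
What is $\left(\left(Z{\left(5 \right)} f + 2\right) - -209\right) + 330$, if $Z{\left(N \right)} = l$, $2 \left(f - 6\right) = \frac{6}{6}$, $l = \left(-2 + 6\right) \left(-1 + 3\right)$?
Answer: $593$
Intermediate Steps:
$l = 8$ ($l = 4 \cdot 2 = 8$)
$f = \frac{13}{2}$ ($f = 6 + \frac{6 \cdot \frac{1}{6}}{2} = 6 + \frac{1}{2} \cdot 1 = 6 + \frac{1}{2} = \frac{13}{2} \approx 6.5$)
$Z{\left(N \right)} = 8$
$\left(\left(Z{\left(5 \right)} f + 2\right) - -209\right) + 330 = \left(\left(8 \cdot \frac{13}{2} + 2\right) - -209\right) + 330 = \left(\left(52 + 2\right) + 209\right) + 330 = \left(54 + 209\right) + 330 = 263 + 330 = 593$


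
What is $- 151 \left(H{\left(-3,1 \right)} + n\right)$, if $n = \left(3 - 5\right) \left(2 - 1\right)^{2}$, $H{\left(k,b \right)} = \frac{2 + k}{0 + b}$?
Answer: $453$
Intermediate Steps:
$H{\left(k,b \right)} = \frac{2 + k}{b}$
$n = -2$ ($n = - 2 \cdot 1^{2} = \left(-2\right) 1 = -2$)
$- 151 \left(H{\left(-3,1 \right)} + n\right) = - 151 \left(\frac{2 - 3}{1} - 2\right) = - 151 \left(1 \left(-1\right) - 2\right) = - 151 \left(-1 - 2\right) = \left(-151\right) \left(-3\right) = 453$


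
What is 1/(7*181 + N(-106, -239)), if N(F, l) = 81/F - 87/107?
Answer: 11342/14352425 ≈ 0.00079025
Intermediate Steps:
N(F, l) = -87/107 + 81/F (N(F, l) = 81/F - 87*1/107 = 81/F - 87/107 = -87/107 + 81/F)
1/(7*181 + N(-106, -239)) = 1/(7*181 + (-87/107 + 81/(-106))) = 1/(1267 + (-87/107 + 81*(-1/106))) = 1/(1267 + (-87/107 - 81/106)) = 1/(1267 - 17889/11342) = 1/(14352425/11342) = 11342/14352425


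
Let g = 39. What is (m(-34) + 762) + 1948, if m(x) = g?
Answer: 2749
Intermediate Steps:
m(x) = 39
(m(-34) + 762) + 1948 = (39 + 762) + 1948 = 801 + 1948 = 2749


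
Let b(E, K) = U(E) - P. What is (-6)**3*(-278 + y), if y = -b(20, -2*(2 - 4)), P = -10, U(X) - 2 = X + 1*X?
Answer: 71280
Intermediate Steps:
U(X) = 2 + 2*X (U(X) = 2 + (X + 1*X) = 2 + (X + X) = 2 + 2*X)
b(E, K) = 12 + 2*E (b(E, K) = (2 + 2*E) - 1*(-10) = (2 + 2*E) + 10 = 12 + 2*E)
y = -52 (y = -(12 + 2*20) = -(12 + 40) = -1*52 = -52)
(-6)**3*(-278 + y) = (-6)**3*(-278 - 52) = -216*(-330) = 71280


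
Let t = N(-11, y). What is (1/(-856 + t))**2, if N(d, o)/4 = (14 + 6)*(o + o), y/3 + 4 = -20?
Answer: 1/153165376 ≈ 6.5289e-9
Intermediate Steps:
y = -72 (y = -12 + 3*(-20) = -12 - 60 = -72)
N(d, o) = 160*o (N(d, o) = 4*((14 + 6)*(o + o)) = 4*(20*(2*o)) = 4*(40*o) = 160*o)
t = -11520 (t = 160*(-72) = -11520)
(1/(-856 + t))**2 = (1/(-856 - 11520))**2 = (1/(-12376))**2 = (-1/12376)**2 = 1/153165376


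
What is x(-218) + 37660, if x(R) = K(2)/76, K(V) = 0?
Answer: 37660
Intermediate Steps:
x(R) = 0 (x(R) = 0/76 = 0*(1/76) = 0)
x(-218) + 37660 = 0 + 37660 = 37660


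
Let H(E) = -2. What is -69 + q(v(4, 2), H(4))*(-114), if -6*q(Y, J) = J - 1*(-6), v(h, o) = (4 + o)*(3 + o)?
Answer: 7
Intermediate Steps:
v(h, o) = (3 + o)*(4 + o)
q(Y, J) = -1 - J/6 (q(Y, J) = -(J - 1*(-6))/6 = -(J + 6)/6 = -(6 + J)/6 = -1 - J/6)
-69 + q(v(4, 2), H(4))*(-114) = -69 + (-1 - ⅙*(-2))*(-114) = -69 + (-1 + ⅓)*(-114) = -69 - ⅔*(-114) = -69 + 76 = 7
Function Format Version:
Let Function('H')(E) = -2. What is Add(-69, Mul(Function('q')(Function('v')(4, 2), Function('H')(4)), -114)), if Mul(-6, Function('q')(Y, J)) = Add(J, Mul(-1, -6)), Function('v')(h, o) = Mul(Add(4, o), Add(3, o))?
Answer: 7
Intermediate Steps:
Function('v')(h, o) = Mul(Add(3, o), Add(4, o))
Function('q')(Y, J) = Add(-1, Mul(Rational(-1, 6), J)) (Function('q')(Y, J) = Mul(Rational(-1, 6), Add(J, Mul(-1, -6))) = Mul(Rational(-1, 6), Add(J, 6)) = Mul(Rational(-1, 6), Add(6, J)) = Add(-1, Mul(Rational(-1, 6), J)))
Add(-69, Mul(Function('q')(Function('v')(4, 2), Function('H')(4)), -114)) = Add(-69, Mul(Add(-1, Mul(Rational(-1, 6), -2)), -114)) = Add(-69, Mul(Add(-1, Rational(1, 3)), -114)) = Add(-69, Mul(Rational(-2, 3), -114)) = Add(-69, 76) = 7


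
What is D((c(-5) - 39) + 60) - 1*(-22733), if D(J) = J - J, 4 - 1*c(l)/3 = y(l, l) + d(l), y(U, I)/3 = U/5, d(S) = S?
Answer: 22733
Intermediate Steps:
y(U, I) = 3*U/5 (y(U, I) = 3*(U/5) = 3*U/5)
c(l) = 12 - 24*l/5 (c(l) = 12 - 3*(3*l/5 + l) = 12 - 24*l/5)
D(J) = 0
D((c(-5) - 39) + 60) - 1*(-22733) = 0 - 1*(-22733) = 0 + 22733 = 22733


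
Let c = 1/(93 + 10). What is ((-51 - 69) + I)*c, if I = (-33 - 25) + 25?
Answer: -153/103 ≈ -1.4854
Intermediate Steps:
c = 1/103 ≈ 0.0097087
I = -33 (I = -58 + 25 = -33)
((-51 - 69) + I)*c = ((-51 - 69) - 33)*(1/103) = (-120 - 33)*(1/103) = -153*1/103 = -153/103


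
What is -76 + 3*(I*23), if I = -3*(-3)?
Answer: 545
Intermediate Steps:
I = 9
-76 + 3*(I*23) = -76 + 3*(9*23) = -76 + 3*207 = -76 + 621 = 545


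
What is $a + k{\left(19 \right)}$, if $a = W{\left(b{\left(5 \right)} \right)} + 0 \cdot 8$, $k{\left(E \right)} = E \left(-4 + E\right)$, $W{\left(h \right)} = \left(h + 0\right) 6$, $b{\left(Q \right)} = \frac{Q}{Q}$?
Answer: $291$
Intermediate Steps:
$b{\left(Q \right)} = 1$
$W{\left(h \right)} = 6 h$ ($W{\left(h \right)} = h 6 = 6 h$)
$a = 6$ ($a = 6 \cdot 1 + 0 \cdot 8 = 6 + 0 = 6$)
$a + k{\left(19 \right)} = 6 + 19 \left(-4 + 19\right) = 6 + 19 \cdot 15 = 6 + 285 = 291$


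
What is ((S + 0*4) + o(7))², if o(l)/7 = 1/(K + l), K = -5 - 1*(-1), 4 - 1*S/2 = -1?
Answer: 1369/9 ≈ 152.11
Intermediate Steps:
S = 10 (S = 8 - 2*(-1) = 8 + 2 = 10)
K = -4 (K = -5 + 1 = -4)
o(l) = 7/(-4 + l)
((S + 0*4) + o(7))² = ((10 + 0*4) + 7/(-4 + 7))² = ((10 + 0) + 7/3)² = (10 + 7*(⅓))² = (10 + 7/3)² = (37/3)² = 1369/9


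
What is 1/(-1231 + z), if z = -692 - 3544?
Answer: -1/5467 ≈ -0.00018292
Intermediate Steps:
z = -4236
1/(-1231 + z) = 1/(-1231 - 4236) = 1/(-5467) = -1/5467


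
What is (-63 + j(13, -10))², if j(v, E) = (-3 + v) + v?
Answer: 1600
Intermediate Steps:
j(v, E) = -3 + 2*v
(-63 + j(13, -10))² = (-63 + (-3 + 2*13))² = (-63 + (-3 + 26))² = (-63 + 23)² = (-40)² = 1600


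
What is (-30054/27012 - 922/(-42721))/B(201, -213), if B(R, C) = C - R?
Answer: 23315405/8847177332 ≈ 0.0026353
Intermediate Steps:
(-30054/27012 - 922/(-42721))/B(201, -213) = (-30054/27012 - 922/(-42721))/(-213 - 1*201) = (-30054*1/27012 - 922*(-1/42721))/(-213 - 201) = (-5009/4502 + 922/42721)/(-414) = -209838645/192329942*(-1/414) = 23315405/8847177332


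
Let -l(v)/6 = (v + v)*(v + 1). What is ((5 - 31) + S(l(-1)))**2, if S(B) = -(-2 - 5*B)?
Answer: 576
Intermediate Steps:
l(v) = -12*v*(1 + v) (l(v) = -6*(v + v)*(v + 1) = -6*2*v*(1 + v) = -12*v*(1 + v))
S(B) = 2 + 5*B
((5 - 31) + S(l(-1)))**2 = ((5 - 31) + (2 + 5*(-12*(-1)*(1 - 1))))**2 = (-26 + (2 + 5*(-12*(-1)*0)))**2 = (-26 + (2 + 5*0))**2 = (-26 + (2 + 0))**2 = (-26 + 2)**2 = (-24)**2 = 576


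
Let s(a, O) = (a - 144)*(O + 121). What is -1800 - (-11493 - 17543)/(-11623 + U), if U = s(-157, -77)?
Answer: -44789636/24867 ≈ -1801.2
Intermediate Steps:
s(a, O) = (-144 + a)*(121 + O)
U = -13244 (U = -17424 - 144*(-77) + 121*(-157) - 77*(-157) = -17424 + 11088 - 18997 + 12089 = -13244)
-1800 - (-11493 - 17543)/(-11623 + U) = -1800 - (-11493 - 17543)/(-11623 - 13244) = -1800 - (-29036)/(-24867) = -1800 - (-29036)*(-1)/24867 = -1800 - 1*29036/24867 = -1800 - 29036/24867 = -44789636/24867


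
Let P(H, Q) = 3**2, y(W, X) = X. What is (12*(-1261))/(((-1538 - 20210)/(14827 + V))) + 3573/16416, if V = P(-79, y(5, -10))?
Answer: 102373407001/9917088 ≈ 10323.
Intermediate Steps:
P(H, Q) = 9
V = 9
(12*(-1261))/(((-1538 - 20210)/(14827 + V))) + 3573/16416 = (12*(-1261))/(((-1538 - 20210)/(14827 + 9))) + 3573/16416 = -15132/((-21748/14836)) + 3573*(1/16416) = -15132/((-21748*1/14836)) + 397/1824 = -15132/(-5437/3709) + 397/1824 = -15132*(-3709/5437) + 397/1824 = 56124588/5437 + 397/1824 = 102373407001/9917088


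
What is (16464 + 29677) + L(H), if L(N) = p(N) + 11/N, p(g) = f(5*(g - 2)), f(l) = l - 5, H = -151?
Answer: 6851010/151 ≈ 45371.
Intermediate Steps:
f(l) = -5 + l
p(g) = -15 + 5*g (p(g) = -5 + 5*(g - 2) = -5 + 5*(-2 + g) = -5 + (-10 + 5*g) = -15 + 5*g)
L(N) = -15 + 5*N + 11/N (L(N) = (-15 + 5*N) + 11/N = -15 + 5*N + 11/N)
(16464 + 29677) + L(H) = (16464 + 29677) + (-15 + 5*(-151) + 11/(-151)) = 46141 + (-15 - 755 + 11*(-1/151)) = 46141 + (-15 - 755 - 11/151) = 46141 - 116281/151 = 6851010/151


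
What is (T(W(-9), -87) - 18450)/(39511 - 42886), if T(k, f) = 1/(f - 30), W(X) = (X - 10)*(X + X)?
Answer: 2158651/394875 ≈ 5.4667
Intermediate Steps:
W(X) = 2*X*(-10 + X) (W(X) = (-10 + X)*(2*X) = 2*X*(-10 + X))
T(k, f) = 1/(-30 + f)
(T(W(-9), -87) - 18450)/(39511 - 42886) = (1/(-30 - 87) - 18450)/(39511 - 42886) = (1/(-117) - 18450)/(-3375) = (-1/117 - 18450)*(-1/3375) = -2158651/117*(-1/3375) = 2158651/394875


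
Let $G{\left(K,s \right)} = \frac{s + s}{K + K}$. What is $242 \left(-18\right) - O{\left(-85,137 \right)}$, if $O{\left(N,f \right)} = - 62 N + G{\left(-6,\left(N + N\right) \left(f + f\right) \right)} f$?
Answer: $- \frac{3219608}{3} \approx -1.0732 \cdot 10^{6}$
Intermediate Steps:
$G{\left(K,s \right)} = \frac{s}{K}$ ($G{\left(K,s \right)} = \frac{2 s}{2 K} = 2 s \frac{1}{2 K} = \frac{s}{K}$)
$O{\left(N,f \right)} = - 62 N - \frac{2 N f^{2}}{3}$ ($O{\left(N,f \right)} = - 62 N + \frac{\left(N + N\right) \left(f + f\right)}{-6} f = - 62 N + 2 N 2 f \left(- \frac{1}{6}\right) f = - 62 N + 4 N f \left(- \frac{1}{6}\right) f = - 62 N + - \frac{2 N f}{3} f = - 62 N - \frac{2 N f^{2}}{3}$)
$242 \left(-18\right) - O{\left(-85,137 \right)} = 242 \left(-18\right) - \frac{2}{3} \left(-85\right) \left(-93 - 137^{2}\right) = -4356 - \frac{2}{3} \left(-85\right) \left(-93 - 18769\right) = -4356 - \frac{2}{3} \left(-85\right) \left(-18862\right) = -4356 - \frac{3206540}{3} = - \frac{3219608}{3}$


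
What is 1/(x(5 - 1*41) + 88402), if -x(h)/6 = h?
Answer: 1/88618 ≈ 1.1284e-5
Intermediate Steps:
x(h) = -6*h
1/(x(5 - 1*41) + 88402) = 1/(-6*(5 - 1*41) + 88402) = 1/(-6*(5 - 41) + 88402) = 1/(-6*(-36) + 88402) = 1/(216 + 88402) = 1/88618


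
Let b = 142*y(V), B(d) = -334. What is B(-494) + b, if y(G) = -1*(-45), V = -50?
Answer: 6056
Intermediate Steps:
y(G) = 45
b = 6390 (b = 142*45 = 6390)
B(-494) + b = -334 + 6390 = 6056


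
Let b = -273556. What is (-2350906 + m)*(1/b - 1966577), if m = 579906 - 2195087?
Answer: 2133631610663947731/273556 ≈ 7.7996e+12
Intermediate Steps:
m = -1615181
(-2350906 + m)*(1/b - 1966577) = (-2350906 - 1615181)*(1/(-273556) - 1966577) = -3966087*(-1/273556 - 1966577) = -3966087*(-537968937813/273556) = 2133631610663947731/273556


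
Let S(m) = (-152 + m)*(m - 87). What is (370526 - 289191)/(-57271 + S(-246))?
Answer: 81335/75263 ≈ 1.0807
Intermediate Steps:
S(m) = (-152 + m)*(-87 + m)
(370526 - 289191)/(-57271 + S(-246)) = (370526 - 289191)/(-57271 + (13224 + (-246)² - 239*(-246))) = 81335/(-57271 + (13224 + 60516 + 58794)) = 81335/(-57271 + 132534) = 81335/75263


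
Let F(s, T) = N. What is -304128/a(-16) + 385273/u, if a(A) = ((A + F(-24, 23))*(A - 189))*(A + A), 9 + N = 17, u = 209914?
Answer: 328358797/43032370 ≈ 7.6305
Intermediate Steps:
N = 8 (N = -9 + 17 = 8)
F(s, T) = 8
a(A) = 2*A*(-189 + A)*(8 + A) (a(A) = ((A + 8)*(A - 189))*(A + A) = ((8 + A)*(-189 + A))*(2*A) = ((-189 + A)*(8 + A))*(2*A) = 2*A*(-189 + A)*(8 + A))
-304128/a(-16) + 385273/u = -304128*(-1/(32*(-1512 + (-16)² - 181*(-16)))) + 385273/209914 = -304128*(-1/(32*(-1512 + 256 + 2896))) + 385273*(1/209914) = -304128/(2*(-16)*1640) + 385273/209914 = -304128/(-52480) + 385273/209914 = -304128*(-1/52480) + 385273/209914 = 1188/205 + 385273/209914 = 328358797/43032370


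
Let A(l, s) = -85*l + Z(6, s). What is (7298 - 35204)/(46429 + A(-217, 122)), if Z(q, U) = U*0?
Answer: -13953/32437 ≈ -0.43016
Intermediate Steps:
Z(q, U) = 0
A(l, s) = -85*l (A(l, s) = -85*l + 0 = -85*l)
(7298 - 35204)/(46429 + A(-217, 122)) = (7298 - 35204)/(46429 - 85*(-217)) = -27906/(46429 + 18445) = -27906/64874 = -27906*1/64874 = -13953/32437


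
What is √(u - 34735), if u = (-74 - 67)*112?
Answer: I*√50527 ≈ 224.78*I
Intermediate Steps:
u = -15792 (u = -141*112 = -15792)
√(u - 34735) = √(-15792 - 34735) = √(-50527) = I*√50527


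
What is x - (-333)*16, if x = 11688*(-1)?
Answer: -6360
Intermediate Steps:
x = -11688
x - (-333)*16 = -11688 - (-333)*16 = -11688 - 1*(-5328) = -11688 + 5328 = -6360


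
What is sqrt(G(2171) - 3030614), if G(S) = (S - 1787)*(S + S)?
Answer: I*sqrt(1363286) ≈ 1167.6*I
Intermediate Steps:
G(S) = 2*S*(-1787 + S) (G(S) = (-1787 + S)*(2*S) = 2*S*(-1787 + S))
sqrt(G(2171) - 3030614) = sqrt(2*2171*(-1787 + 2171) - 3030614) = sqrt(2*2171*384 - 3030614) = sqrt(1667328 - 3030614) = sqrt(-1363286) = I*sqrt(1363286)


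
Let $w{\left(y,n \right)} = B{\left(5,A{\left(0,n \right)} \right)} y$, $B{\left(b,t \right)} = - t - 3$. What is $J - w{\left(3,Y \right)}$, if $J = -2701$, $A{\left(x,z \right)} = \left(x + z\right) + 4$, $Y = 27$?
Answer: $-2599$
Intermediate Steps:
$A{\left(x,z \right)} = 4 + x + z$
$B{\left(b,t \right)} = -3 - t$
$w{\left(y,n \right)} = y \left(-7 - n\right)$ ($w{\left(y,n \right)} = \left(-3 - \left(4 + 0 + n\right)\right) y = \left(-3 - \left(4 + n\right)\right) y = \left(-7 - n\right) y = y \left(-7 - n\right)$)
$J - w{\left(3,Y \right)} = -2701 - \left(-1\right) 3 \left(7 + 27\right) = -2701 - \left(-1\right) 3 \cdot 34 = -2701 - -102 = -2701 + 102 = -2599$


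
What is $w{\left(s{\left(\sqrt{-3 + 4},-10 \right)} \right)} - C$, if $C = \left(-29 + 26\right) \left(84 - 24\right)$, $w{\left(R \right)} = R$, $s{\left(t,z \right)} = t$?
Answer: $181$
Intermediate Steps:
$C = -180$ ($C = \left(-3\right) 60 = -180$)
$w{\left(s{\left(\sqrt{-3 + 4},-10 \right)} \right)} - C = \sqrt{-3 + 4} - -180 = \sqrt{1} + 180 = 1 + 180 = 181$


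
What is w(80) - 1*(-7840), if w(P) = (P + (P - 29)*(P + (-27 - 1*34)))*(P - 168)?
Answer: -84472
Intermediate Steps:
w(P) = (-168 + P)*(P + (-61 + P)*(-29 + P)) (w(P) = (P + (-29 + P)*(P + (-27 - 34)))*(-168 + P) = (P + (-29 + P)*(P - 61))*(-168 + P) = (P + (-29 + P)*(-61 + P))*(-168 + P) = (P + (-61 + P)*(-29 + P))*(-168 + P) = (-168 + P)*(P + (-61 + P)*(-29 + P)))
w(80) - 1*(-7840) = (-297192 + 80³ - 257*80² + 16721*80) - 1*(-7840) = (-297192 + 512000 - 257*6400 + 1337680) + 7840 = (-297192 + 512000 - 1644800 + 1337680) + 7840 = -92312 + 7840 = -84472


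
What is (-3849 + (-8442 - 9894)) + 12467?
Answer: -9718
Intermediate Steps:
(-3849 + (-8442 - 9894)) + 12467 = (-3849 - 18336) + 12467 = -22185 + 12467 = -9718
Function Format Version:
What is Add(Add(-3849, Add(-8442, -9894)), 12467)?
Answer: -9718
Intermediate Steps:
Add(Add(-3849, Add(-8442, -9894)), 12467) = Add(Add(-3849, -18336), 12467) = Add(-22185, 12467) = -9718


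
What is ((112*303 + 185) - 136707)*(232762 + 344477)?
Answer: -59216640054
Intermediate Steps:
((112*303 + 185) - 136707)*(232762 + 344477) = ((33936 + 185) - 136707)*577239 = (34121 - 136707)*577239 = -102586*577239 = -59216640054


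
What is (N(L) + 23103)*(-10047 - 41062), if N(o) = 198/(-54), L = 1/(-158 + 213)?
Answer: -3541751482/3 ≈ -1.1806e+9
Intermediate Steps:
L = 1/55 ≈ 0.018182
N(o) = -11/3 (N(o) = 198*(-1/54) = -11/3)
(N(L) + 23103)*(-10047 - 41062) = (-11/3 + 23103)*(-10047 - 41062) = (69298/3)*(-51109) = -3541751482/3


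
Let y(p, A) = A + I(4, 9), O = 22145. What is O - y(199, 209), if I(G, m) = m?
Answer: 21927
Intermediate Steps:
y(p, A) = 9 + A (y(p, A) = A + 9 = 9 + A)
O - y(199, 209) = 22145 - (9 + 209) = 22145 - 1*218 = 22145 - 218 = 21927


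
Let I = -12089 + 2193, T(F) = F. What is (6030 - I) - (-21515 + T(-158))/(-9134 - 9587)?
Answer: 298128973/18721 ≈ 15925.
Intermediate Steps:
I = -9896
(6030 - I) - (-21515 + T(-158))/(-9134 - 9587) = (6030 - 1*(-9896)) - (-21515 - 158)/(-9134 - 9587) = (6030 + 9896) - (-21673)/(-18721) = 15926 - (-21673)*(-1)/18721 = 15926 - 1*21673/18721 = 15926 - 21673/18721 = 298128973/18721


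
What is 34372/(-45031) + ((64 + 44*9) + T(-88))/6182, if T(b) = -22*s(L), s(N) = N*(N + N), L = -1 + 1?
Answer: -95886722/139190821 ≈ -0.68889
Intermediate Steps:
L = 0
s(N) = 2*N² (s(N) = N*(2*N) = 2*N²)
T(b) = 0 (T(b) = -44*0² = -44*0 = -22*0 = 0)
34372/(-45031) + ((64 + 44*9) + T(-88))/6182 = 34372/(-45031) + ((64 + 44*9) + 0)/6182 = 34372*(-1/45031) + ((64 + 396) + 0)*(1/6182) = -34372/45031 + (460 + 0)*(1/6182) = -34372/45031 + 460*(1/6182) = -34372/45031 + 230/3091 = -95886722/139190821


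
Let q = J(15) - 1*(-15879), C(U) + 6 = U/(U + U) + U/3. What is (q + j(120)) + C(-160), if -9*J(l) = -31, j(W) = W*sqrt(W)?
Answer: 284825/18 + 240*sqrt(30) ≈ 17138.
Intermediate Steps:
j(W) = W**(3/2)
J(l) = 31/9 (J(l) = -1/9*(-31) = 31/9)
C(U) = -11/2 + U/3 (C(U) = -6 + (U/(U + U) + U/3) = -6 + (U/((2*U)) + U*(1/3)) = -6 + (U*(1/(2*U)) + U/3) = -6 + (1/2 + U/3) = -11/2 + U/3)
q = 142942/9 (q = 31/9 - 1*(-15879) = 31/9 + 15879 = 142942/9 ≈ 15882.)
(q + j(120)) + C(-160) = (142942/9 + 120**(3/2)) + (-11/2 + (1/3)*(-160)) = (142942/9 + 240*sqrt(30)) + (-11/2 - 160/3) = (142942/9 + 240*sqrt(30)) - 353/6 = 284825/18 + 240*sqrt(30)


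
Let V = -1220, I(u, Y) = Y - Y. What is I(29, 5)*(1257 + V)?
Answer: 0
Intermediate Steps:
I(u, Y) = 0
I(29, 5)*(1257 + V) = 0*(1257 - 1220) = 0*37 = 0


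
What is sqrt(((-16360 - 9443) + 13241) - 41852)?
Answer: 3*I*sqrt(6046) ≈ 233.27*I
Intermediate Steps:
sqrt(((-16360 - 9443) + 13241) - 41852) = sqrt((-25803 + 13241) - 41852) = sqrt(-12562 - 41852) = sqrt(-54414) = 3*I*sqrt(6046)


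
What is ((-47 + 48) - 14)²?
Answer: 169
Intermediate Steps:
((-47 + 48) - 14)² = (1 - 14)² = (-13)² = 169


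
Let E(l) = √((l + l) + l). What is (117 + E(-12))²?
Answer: 13653 + 1404*I ≈ 13653.0 + 1404.0*I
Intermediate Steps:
E(l) = √3*√l (E(l) = √(2*l + l) = √(3*l) = √3*√l)
(117 + E(-12))² = (117 + √3*√(-12))² = (117 + √3*(2*I*√3))² = (117 + 6*I)²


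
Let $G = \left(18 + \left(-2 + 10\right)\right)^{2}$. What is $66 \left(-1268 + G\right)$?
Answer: $-39072$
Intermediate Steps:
$G = 676$ ($G = \left(18 + 8\right)^{2} = 26^{2} = 676$)
$66 \left(-1268 + G\right) = 66 \left(-1268 + 676\right) = 66 \left(-592\right) = -39072$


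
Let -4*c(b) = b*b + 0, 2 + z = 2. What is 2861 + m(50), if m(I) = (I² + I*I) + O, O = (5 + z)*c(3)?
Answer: 31399/4 ≈ 7849.8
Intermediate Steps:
z = 0 (z = -2 + 2 = 0)
c(b) = -b²/4 (c(b) = -(b*b + 0)/4 = -(b² + 0)/4 = -b²/4)
O = -45/4 (O = (5 + 0)*(-¼*3²) = 5*(-¼*9) = 5*(-9/4) = -45/4 ≈ -11.250)
m(I) = -45/4 + 2*I² (m(I) = (I² + I*I) - 45/4 = (I² + I²) - 45/4 = 2*I² - 45/4 = -45/4 + 2*I²)
2861 + m(50) = 2861 + (-45/4 + 2*50²) = 2861 + (-45/4 + 2*2500) = 2861 + (-45/4 + 5000) = 2861 + 19955/4 = 31399/4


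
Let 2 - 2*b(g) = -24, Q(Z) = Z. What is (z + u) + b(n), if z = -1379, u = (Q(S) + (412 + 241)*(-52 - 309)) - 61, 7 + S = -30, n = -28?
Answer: -237197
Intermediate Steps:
S = -37 (S = -7 - 30 = -37)
b(g) = 13 (b(g) = 1 - ½*(-24) = 1 + 12 = 13)
u = -235831 (u = (-37 + (412 + 241)*(-52 - 309)) - 61 = (-37 + 653*(-361)) - 61 = (-37 - 235733) - 61 = -235770 - 61 = -235831)
(z + u) + b(n) = (-1379 - 235831) + 13 = -237210 + 13 = -237197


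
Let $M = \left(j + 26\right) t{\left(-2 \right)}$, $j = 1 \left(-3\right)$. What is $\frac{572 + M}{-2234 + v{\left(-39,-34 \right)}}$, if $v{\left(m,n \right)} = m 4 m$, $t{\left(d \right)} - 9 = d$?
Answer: $\frac{733}{3850} \approx 0.19039$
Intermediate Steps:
$t{\left(d \right)} = 9 + d$
$j = -3$
$M = 161$ ($M = \left(-3 + 26\right) \left(9 - 2\right) = 23 \cdot 7 = 161$)
$v{\left(m,n \right)} = 4 m^{2}$ ($v{\left(m,n \right)} = 4 m m = 4 m^{2}$)
$\frac{572 + M}{-2234 + v{\left(-39,-34 \right)}} = \frac{572 + 161}{-2234 + 4 \left(-39\right)^{2}} = \frac{733}{-2234 + 4 \cdot 1521} = \frac{733}{-2234 + 6084} = \frac{733}{3850}$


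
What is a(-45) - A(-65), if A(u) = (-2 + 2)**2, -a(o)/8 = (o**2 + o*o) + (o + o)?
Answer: -31680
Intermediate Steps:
a(o) = -16*o - 16*o**2 (a(o) = -8*((o**2 + o*o) + (o + o)) = -8*((o**2 + o**2) + 2*o) = -8*(2*o**2 + 2*o) = -8*(2*o + 2*o**2) = -16*o - 16*o**2)
A(u) = 0 (A(u) = 0**2 = 0)
a(-45) - A(-65) = -16*(-45)*(1 - 45) - 1*0 = -16*(-45)*(-44) + 0 = -31680 + 0 = -31680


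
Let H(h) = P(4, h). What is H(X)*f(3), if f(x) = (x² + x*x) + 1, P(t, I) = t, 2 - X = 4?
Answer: 76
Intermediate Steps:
X = -2 (X = 2 - 1*4 = 2 - 4 = -2)
H(h) = 4
f(x) = 1 + 2*x² (f(x) = (x² + x²) + 1 = 2*x² + 1 = 1 + 2*x²)
H(X)*f(3) = 4*(1 + 2*3²) = 4*(1 + 2*9) = 4*(1 + 18) = 4*19 = 76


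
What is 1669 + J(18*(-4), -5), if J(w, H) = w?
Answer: 1597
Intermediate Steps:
1669 + J(18*(-4), -5) = 1669 + 18*(-4) = 1669 - 72 = 1597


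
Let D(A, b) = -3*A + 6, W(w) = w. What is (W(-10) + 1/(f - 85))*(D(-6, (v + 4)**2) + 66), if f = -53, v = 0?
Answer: -20715/23 ≈ -900.65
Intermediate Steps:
D(A, b) = 6 - 3*A
(W(-10) + 1/(f - 85))*(D(-6, (v + 4)**2) + 66) = (-10 + 1/(-53 - 85))*((6 - 3*(-6)) + 66) = (-10 + 1/(-138))*((6 + 18) + 66) = (-10 - 1/138)*(24 + 66) = -1381/138*90 = -20715/23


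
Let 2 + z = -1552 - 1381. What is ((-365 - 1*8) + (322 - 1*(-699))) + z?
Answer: -2287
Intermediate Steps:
z = -2935 (z = -2 + (-1552 - 1381) = -2 - 2933 = -2935)
((-365 - 1*8) + (322 - 1*(-699))) + z = ((-365 - 1*8) + (322 - 1*(-699))) - 2935 = ((-365 - 8) + (322 + 699)) - 2935 = (-373 + 1021) - 2935 = 648 - 2935 = -2287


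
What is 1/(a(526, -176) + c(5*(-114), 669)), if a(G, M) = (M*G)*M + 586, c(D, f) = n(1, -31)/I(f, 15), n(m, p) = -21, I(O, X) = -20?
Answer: 20/325879261 ≈ 6.1372e-8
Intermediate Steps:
c(D, f) = 21/20 (c(D, f) = -21/(-20) = -21*(-1/20) = 21/20)
a(G, M) = 586 + G*M² (a(G, M) = (G*M)*M + 586 = G*M² + 586 = 586 + G*M²)
1/(a(526, -176) + c(5*(-114), 669)) = 1/((586 + 526*(-176)²) + 21/20) = 1/((586 + 526*30976) + 21/20) = 1/((586 + 16293376) + 21/20) = 1/(16293962 + 21/20) = 1/(325879261/20) = 20/325879261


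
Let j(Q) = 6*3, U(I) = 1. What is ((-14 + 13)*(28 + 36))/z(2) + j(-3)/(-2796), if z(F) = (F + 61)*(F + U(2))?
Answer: -30391/88074 ≈ -0.34506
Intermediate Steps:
j(Q) = 18
z(F) = (1 + F)*(61 + F) (z(F) = (F + 61)*(F + 1) = (61 + F)*(1 + F) = (1 + F)*(61 + F))
((-14 + 13)*(28 + 36))/z(2) + j(-3)/(-2796) = ((-14 + 13)*(28 + 36))/(61 + 2**2 + 62*2) + 18/(-2796) = (-1*64)/(61 + 4 + 124) + 18*(-1/2796) = -64/189 - 3/466 = -30391/88074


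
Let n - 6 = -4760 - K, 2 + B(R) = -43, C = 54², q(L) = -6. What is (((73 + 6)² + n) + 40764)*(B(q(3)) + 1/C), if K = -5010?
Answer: -6201541159/2916 ≈ -2.1267e+6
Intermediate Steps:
C = 2916
B(R) = -45 (B(R) = -2 - 43 = -45)
n = 256 (n = 6 + (-4760 - 1*(-5010)) = 6 + (-4760 + 5010) = 6 + 250 = 256)
(((73 + 6)² + n) + 40764)*(B(q(3)) + 1/C) = (((73 + 6)² + 256) + 40764)*(-45 + 1/2916) = ((79² + 256) + 40764)*(-45 + 1/2916) = ((6241 + 256) + 40764)*(-131219/2916) = (6497 + 40764)*(-131219/2916) = 47261*(-131219/2916) = -6201541159/2916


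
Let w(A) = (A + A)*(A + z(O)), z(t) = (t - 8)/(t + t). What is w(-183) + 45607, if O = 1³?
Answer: 113866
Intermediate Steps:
O = 1
z(t) = (-8 + t)/(2*t) (z(t) = (-8 + t)/((2*t)) = (-8 + t)*(1/(2*t)) = (-8 + t)/(2*t))
w(A) = 2*A*(-7/2 + A) (w(A) = (A + A)*(A + (½)*(-8 + 1)/1) = (2*A)*(A + (½)*1*(-7)) = (2*A)*(A - 7/2) = (2*A)*(-7/2 + A) = 2*A*(-7/2 + A))
w(-183) + 45607 = -183*(-7 + 2*(-183)) + 45607 = -183*(-7 - 366) + 45607 = -183*(-373) + 45607 = 68259 + 45607 = 113866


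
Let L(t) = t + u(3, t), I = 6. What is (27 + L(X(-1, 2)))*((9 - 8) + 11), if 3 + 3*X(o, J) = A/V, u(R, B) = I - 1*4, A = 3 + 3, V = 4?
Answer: 342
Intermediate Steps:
A = 6
u(R, B) = 2 (u(R, B) = 6 - 1*4 = 6 - 4 = 2)
X(o, J) = -1/2 (X(o, J) = -1 + (6/4)/3 = -1 + (6*(1/4))/3 = -1 + (1/3)*(3/2) = -1 + 1/2 = -1/2)
L(t) = 2 + t (L(t) = t + 2 = 2 + t)
(27 + L(X(-1, 2)))*((9 - 8) + 11) = (27 + (2 - 1/2))*((9 - 8) + 11) = (27 + 3/2)*(1 + 11) = (57/2)*12 = 342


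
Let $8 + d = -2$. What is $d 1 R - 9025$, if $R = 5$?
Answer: $-9075$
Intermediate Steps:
$d = -10$ ($d = -8 - 2 = -10$)
$d 1 R - 9025 = \left(-10\right) 1 \cdot 5 - 9025 = \left(-10\right) 5 - 9025 = -50 - 9025 = -9075$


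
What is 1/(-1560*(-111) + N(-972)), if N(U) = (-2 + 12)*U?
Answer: 1/163440 ≈ 6.1185e-6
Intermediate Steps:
N(U) = 10*U
1/(-1560*(-111) + N(-972)) = 1/(-1560*(-111) + 10*(-972)) = 1/(173160 - 9720) = 1/163440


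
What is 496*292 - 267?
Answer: 144565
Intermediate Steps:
496*292 - 267 = 144832 - 267 = 144565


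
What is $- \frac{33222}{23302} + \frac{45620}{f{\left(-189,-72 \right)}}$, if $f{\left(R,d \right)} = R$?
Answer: $- \frac{534658099}{2202039} \approx -242.8$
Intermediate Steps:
$- \frac{33222}{23302} + \frac{45620}{f{\left(-189,-72 \right)}} = - \frac{33222}{23302} + \frac{45620}{-189} = \left(-33222\right) \frac{1}{23302} + 45620 \left(- \frac{1}{189}\right) = - \frac{16611}{11651} - \frac{45620}{189} = - \frac{534658099}{2202039}$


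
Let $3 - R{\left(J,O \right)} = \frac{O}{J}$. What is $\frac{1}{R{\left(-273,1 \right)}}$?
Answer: $\frac{273}{820} \approx 0.33293$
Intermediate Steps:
$R{\left(J,O \right)} = 3 - \frac{O}{J}$
$\frac{1}{R{\left(-273,1 \right)}} = \frac{1}{3 - 1 \frac{1}{-273}} = \frac{1}{3 - 1 \left(- \frac{1}{273}\right)} = \frac{1}{3 + \frac{1}{273}} = \frac{1}{\frac{820}{273}} = \frac{273}{820}$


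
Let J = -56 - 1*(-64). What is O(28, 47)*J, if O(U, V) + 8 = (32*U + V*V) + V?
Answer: 25152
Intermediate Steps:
O(U, V) = -8 + V + V**2 + 32*U (O(U, V) = -8 + ((32*U + V*V) + V) = -8 + ((32*U + V**2) + V) = -8 + ((V**2 + 32*U) + V) = -8 + (V + V**2 + 32*U) = -8 + V + V**2 + 32*U)
J = 8 (J = -56 + 64 = 8)
O(28, 47)*J = (-8 + 47 + 47**2 + 32*28)*8 = (-8 + 47 + 2209 + 896)*8 = 3144*8 = 25152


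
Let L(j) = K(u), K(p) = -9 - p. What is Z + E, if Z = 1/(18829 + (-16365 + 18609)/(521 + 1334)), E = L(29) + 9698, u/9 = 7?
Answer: 336236557269/34930039 ≈ 9626.0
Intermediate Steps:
u = 63 (u = 9*7 = 63)
L(j) = -72 (L(j) = -9 - 1*63 = -9 - 63 = -72)
E = 9626 (E = -72 + 9698 = 9626)
Z = 1855/34930039 (Z = 1/(18829 + 2244/1855) = 1/(34930039/1855) = 1855/34930039 ≈ 5.3106e-5)
Z + E = 1855/34930039 + 9626 = 336236557269/34930039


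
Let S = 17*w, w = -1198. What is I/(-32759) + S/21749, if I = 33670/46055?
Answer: -6145447430300/6562611747601 ≈ -0.93643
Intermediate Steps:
I = 6734/9211 (I = 33670*(1/46055) = 6734/9211 ≈ 0.73108)
S = -20366 (S = 17*(-1198) = -20366)
I/(-32759) + S/21749 = (6734/9211)/(-32759) - 20366/21749 = (6734/9211)*(-1/32759) - 20366*1/21749 = -6734/301743149 - 20366/21749 = -6145447430300/6562611747601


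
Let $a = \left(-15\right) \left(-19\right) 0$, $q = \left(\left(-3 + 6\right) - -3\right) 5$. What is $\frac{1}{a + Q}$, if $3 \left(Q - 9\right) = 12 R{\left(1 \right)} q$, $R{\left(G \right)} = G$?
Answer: $\frac{1}{129} \approx 0.0077519$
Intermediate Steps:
$q = 30$ ($q = \left(3 + 3\right) 5 = 6 \cdot 5 = 30$)
$Q = 129$ ($Q = 9 + \frac{12 \cdot 1 \cdot 30}{3} = 9 + \frac{12 \cdot 30}{3} = 9 + \frac{1}{3} \cdot 360 = 9 + 120 = 129$)
$a = 0$ ($a = 285 \cdot 0 = 0$)
$\frac{1}{a + Q} = \frac{1}{0 + 129} = \frac{1}{129}$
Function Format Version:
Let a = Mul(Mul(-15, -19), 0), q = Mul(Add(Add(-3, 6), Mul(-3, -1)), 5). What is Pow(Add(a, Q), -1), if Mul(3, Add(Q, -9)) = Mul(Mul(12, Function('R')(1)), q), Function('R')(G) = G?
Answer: Rational(1, 129) ≈ 0.0077519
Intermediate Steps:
q = 30 (q = Mul(Add(3, 3), 5) = Mul(6, 5) = 30)
Q = 129 (Q = Add(9, Mul(Rational(1, 3), Mul(Mul(12, 1), 30))) = Add(9, Mul(Rational(1, 3), Mul(12, 30))) = Add(9, Mul(Rational(1, 3), 360)) = Add(9, 120) = 129)
a = 0 (a = Mul(285, 0) = 0)
Pow(Add(a, Q), -1) = Pow(Add(0, 129), -1) = Pow(129, -1) = Rational(1, 129)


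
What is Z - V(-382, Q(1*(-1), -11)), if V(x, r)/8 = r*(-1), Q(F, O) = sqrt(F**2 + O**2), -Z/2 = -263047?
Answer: 526094 + 8*sqrt(122) ≈ 5.2618e+5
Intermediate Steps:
Z = 526094 (Z = -2*(-263047) = 526094)
V(x, r) = -8*r (V(x, r) = 8*(r*(-1)) = 8*(-r) = -8*r)
Z - V(-382, Q(1*(-1), -11)) = 526094 - (-8)*sqrt((1*(-1))**2 + (-11)**2) = 526094 - (-8)*sqrt((-1)**2 + 121) = 526094 - (-8)*sqrt(1 + 121) = 526094 - (-8)*sqrt(122) = 526094 + 8*sqrt(122)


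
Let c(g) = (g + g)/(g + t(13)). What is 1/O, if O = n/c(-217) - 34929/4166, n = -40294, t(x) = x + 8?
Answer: -129146/2351190055 ≈ -5.4928e-5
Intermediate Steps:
t(x) = 8 + x
c(g) = 2*g/(21 + g) (c(g) = (g + g)/(g + (8 + 13)) = (2*g)/(g + 21) = (2*g)/(21 + g) = 2*g/(21 + g))
O = -2351190055/129146 (O = -40294/(2*(-217)/(21 - 217)) - 34929/4166 = -40294/(2*(-217)/(-196)) - 34929*1/4166 = -40294/(2*(-217)*(-1/196)) - 34929/4166 = -40294/31/14 - 34929/4166 = -40294*14/31 - 34929/4166 = -564116/31 - 34929/4166 = -2351190055/129146 ≈ -18206.)
1/O = 1/(-2351190055/129146) = -129146/2351190055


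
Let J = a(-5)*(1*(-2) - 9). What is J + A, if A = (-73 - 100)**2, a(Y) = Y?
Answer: 29984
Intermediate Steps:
A = 29929 (A = (-173)**2 = 29929)
J = 55 (J = -5*(1*(-2) - 9) = -5*(-2 - 9) = -5*(-11) = 55)
J + A = 55 + 29929 = 29984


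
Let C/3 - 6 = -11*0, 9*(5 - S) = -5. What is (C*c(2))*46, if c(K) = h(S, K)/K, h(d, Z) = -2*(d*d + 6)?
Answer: -274712/9 ≈ -30524.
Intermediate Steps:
S = 50/9 (S = 5 - 1/9*(-5) = 5 + 5/9 = 50/9 ≈ 5.5556)
C = 18 (C = 18 + 3*(-11*0) = 18 + 3*0 = 18 + 0 = 18)
h(d, Z) = -12 - 2*d**2 (h(d, Z) = -2*(d**2 + 6) = -2*(6 + d**2) = -12 - 2*d**2)
c(K) = -5972/(81*K) (c(K) = (-12 - 2*(50/9)**2)/K = (-12 - 2*2500/81)/K = (-12 - 5000/81)/K = -5972/(81*K))
(C*c(2))*46 = (18*(-5972/81/2))*46 = (18*(-5972/81*1/2))*46 = (18*(-2986/81))*46 = -5972/9*46 = -274712/9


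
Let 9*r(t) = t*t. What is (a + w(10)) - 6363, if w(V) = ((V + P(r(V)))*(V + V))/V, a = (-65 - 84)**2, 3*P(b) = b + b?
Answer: 428566/27 ≈ 15873.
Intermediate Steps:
r(t) = t**2/9 (r(t) = (t*t)/9 = t**2/9)
P(b) = 2*b/3 (P(b) = (b + b)/3 = (2*b)/3 = 2*b/3)
a = 22201 (a = (-149)**2 = 22201)
w(V) = 2*V + 4*V**2/27 (w(V) = ((V + 2*(V**2/9)/3)*(V + V))/V = ((V + 2*V**2/27)*(2*V))/V = (2*V*(V + 2*V**2/27))/V = 2*V + 4*V**2/27)
(a + w(10)) - 6363 = (22201 + (2/27)*10*(27 + 2*10)) - 6363 = (22201 + (2/27)*10*(27 + 20)) - 6363 = (22201 + (2/27)*10*47) - 6363 = (22201 + 940/27) - 6363 = 600367/27 - 6363 = 428566/27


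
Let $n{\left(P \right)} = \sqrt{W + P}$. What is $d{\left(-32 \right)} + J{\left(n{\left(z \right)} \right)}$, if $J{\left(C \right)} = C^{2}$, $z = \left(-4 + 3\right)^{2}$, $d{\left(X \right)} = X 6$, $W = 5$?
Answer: $-186$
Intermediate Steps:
$d{\left(X \right)} = 6 X$
$z = 1$ ($z = \left(-1\right)^{2} = 1$)
$n{\left(P \right)} = \sqrt{5 + P}$
$d{\left(-32 \right)} + J{\left(n{\left(z \right)} \right)} = 6 \left(-32\right) + \left(\sqrt{5 + 1}\right)^{2} = -192 + \left(\sqrt{6}\right)^{2} = -192 + 6 = -186$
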